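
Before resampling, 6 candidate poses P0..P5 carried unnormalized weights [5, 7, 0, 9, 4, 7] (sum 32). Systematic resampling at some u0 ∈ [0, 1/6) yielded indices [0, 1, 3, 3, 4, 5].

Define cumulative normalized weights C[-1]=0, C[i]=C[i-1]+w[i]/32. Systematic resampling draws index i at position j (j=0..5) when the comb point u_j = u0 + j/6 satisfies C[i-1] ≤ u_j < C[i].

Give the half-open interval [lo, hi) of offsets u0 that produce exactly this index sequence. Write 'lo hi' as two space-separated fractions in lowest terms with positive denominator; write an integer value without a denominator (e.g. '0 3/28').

C = [5/32, 3/8, 3/8, 21/32, 25/32, 1]
j=0 picked index 0: u0 ∈ [0, 5/32)
j=1 picked index 1: u0 ∈ [-1/96, 5/24)
j=2 picked index 3: u0 ∈ [1/24, 31/96)
j=3 picked index 3: u0 ∈ [-1/8, 5/32)
j=4 picked index 4: u0 ∈ [-1/96, 11/96)
j=5 picked index 5: u0 ∈ [-5/96, 1/6)
intersection: [1/24, 11/96)

1/24 11/96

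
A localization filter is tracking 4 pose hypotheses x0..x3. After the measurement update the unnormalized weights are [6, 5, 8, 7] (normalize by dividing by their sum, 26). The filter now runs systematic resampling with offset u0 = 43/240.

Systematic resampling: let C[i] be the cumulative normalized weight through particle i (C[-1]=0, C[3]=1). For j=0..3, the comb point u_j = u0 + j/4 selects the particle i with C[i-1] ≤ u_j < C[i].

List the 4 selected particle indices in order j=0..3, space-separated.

C = [3/13, 11/26, 19/26, 1]
j=0: u_0=43/240 ∈ [0, 3/13) → index 0
j=1: u_1=103/240 ∈ [11/26, 19/26) → index 2
j=2: u_2=163/240 ∈ [11/26, 19/26) → index 2
j=3: u_3=223/240 ∈ [19/26, 1) → index 3

0 2 2 3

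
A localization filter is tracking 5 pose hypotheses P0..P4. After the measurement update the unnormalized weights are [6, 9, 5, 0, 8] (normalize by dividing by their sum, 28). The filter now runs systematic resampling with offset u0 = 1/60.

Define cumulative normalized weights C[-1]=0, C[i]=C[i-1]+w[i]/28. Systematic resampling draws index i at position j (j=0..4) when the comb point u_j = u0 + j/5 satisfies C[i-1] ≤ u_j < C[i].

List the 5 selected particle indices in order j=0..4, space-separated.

0 1 1 2 4

C = [3/14, 15/28, 5/7, 5/7, 1]
j=0: u_0=1/60 ∈ [0, 3/14) → index 0
j=1: u_1=13/60 ∈ [3/14, 15/28) → index 1
j=2: u_2=5/12 ∈ [3/14, 15/28) → index 1
j=3: u_3=37/60 ∈ [15/28, 5/7) → index 2
j=4: u_4=49/60 ∈ [5/7, 1) → index 4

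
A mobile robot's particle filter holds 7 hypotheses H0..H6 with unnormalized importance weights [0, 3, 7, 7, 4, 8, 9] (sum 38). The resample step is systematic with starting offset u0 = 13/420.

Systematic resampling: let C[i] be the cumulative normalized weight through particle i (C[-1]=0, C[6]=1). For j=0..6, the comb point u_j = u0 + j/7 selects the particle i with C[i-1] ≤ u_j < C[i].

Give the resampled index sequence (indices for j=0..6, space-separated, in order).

C = [0, 3/38, 5/19, 17/38, 21/38, 29/38, 1]
j=0: u_0=13/420 ∈ [0, 3/38) → index 1
j=1: u_1=73/420 ∈ [3/38, 5/19) → index 2
j=2: u_2=19/60 ∈ [5/19, 17/38) → index 3
j=3: u_3=193/420 ∈ [17/38, 21/38) → index 4
j=4: u_4=253/420 ∈ [21/38, 29/38) → index 5
j=5: u_5=313/420 ∈ [21/38, 29/38) → index 5
j=6: u_6=373/420 ∈ [29/38, 1) → index 6

1 2 3 4 5 5 6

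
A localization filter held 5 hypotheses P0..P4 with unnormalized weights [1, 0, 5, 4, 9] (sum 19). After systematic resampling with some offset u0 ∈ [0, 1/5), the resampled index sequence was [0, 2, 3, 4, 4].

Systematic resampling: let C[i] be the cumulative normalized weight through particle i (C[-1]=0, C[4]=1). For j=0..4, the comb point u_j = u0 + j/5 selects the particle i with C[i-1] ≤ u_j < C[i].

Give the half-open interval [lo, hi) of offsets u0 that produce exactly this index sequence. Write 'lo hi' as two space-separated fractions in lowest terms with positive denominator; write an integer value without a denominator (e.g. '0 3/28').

C = [1/19, 1/19, 6/19, 10/19, 1]
j=0 picked index 0: u0 ∈ [0, 1/19)
j=1 picked index 2: u0 ∈ [-14/95, 11/95)
j=2 picked index 3: u0 ∈ [-8/95, 12/95)
j=3 picked index 4: u0 ∈ [-7/95, 2/5)
j=4 picked index 4: u0 ∈ [-26/95, 1/5)
intersection: [0, 1/19)

0 1/19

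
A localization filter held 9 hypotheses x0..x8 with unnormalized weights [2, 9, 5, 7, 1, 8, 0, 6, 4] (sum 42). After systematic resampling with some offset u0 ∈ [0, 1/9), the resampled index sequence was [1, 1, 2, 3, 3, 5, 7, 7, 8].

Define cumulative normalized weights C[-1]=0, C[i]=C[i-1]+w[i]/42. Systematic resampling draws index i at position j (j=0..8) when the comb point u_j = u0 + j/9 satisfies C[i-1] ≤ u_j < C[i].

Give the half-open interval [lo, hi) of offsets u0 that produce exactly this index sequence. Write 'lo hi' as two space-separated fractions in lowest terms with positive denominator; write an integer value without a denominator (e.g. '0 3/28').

C = [1/21, 11/42, 8/21, 23/42, 4/7, 16/21, 16/21, 19/21, 1]
j=0 picked index 1: u0 ∈ [1/21, 11/42)
j=1 picked index 1: u0 ∈ [-4/63, 19/126)
j=2 picked index 2: u0 ∈ [5/126, 10/63)
j=3 picked index 3: u0 ∈ [1/21, 3/14)
j=4 picked index 3: u0 ∈ [-4/63, 13/126)
j=5 picked index 5: u0 ∈ [1/63, 13/63)
j=6 picked index 7: u0 ∈ [2/21, 5/21)
j=7 picked index 7: u0 ∈ [-1/63, 8/63)
j=8 picked index 8: u0 ∈ [1/63, 1/9)
intersection: [2/21, 13/126)

2/21 13/126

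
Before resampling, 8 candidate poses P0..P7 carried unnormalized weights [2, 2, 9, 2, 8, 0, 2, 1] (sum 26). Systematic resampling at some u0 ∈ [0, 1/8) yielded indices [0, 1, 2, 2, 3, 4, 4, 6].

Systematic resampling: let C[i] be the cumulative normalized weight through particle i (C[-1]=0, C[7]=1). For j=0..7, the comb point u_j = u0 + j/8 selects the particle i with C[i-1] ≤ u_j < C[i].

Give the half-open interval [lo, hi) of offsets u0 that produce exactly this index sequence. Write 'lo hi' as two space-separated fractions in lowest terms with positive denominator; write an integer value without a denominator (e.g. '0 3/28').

C = [1/13, 2/13, 1/2, 15/26, 23/26, 23/26, 25/26, 1]
j=0 picked index 0: u0 ∈ [0, 1/13)
j=1 picked index 1: u0 ∈ [-5/104, 3/104)
j=2 picked index 2: u0 ∈ [-5/52, 1/4)
j=3 picked index 2: u0 ∈ [-23/104, 1/8)
j=4 picked index 3: u0 ∈ [0, 1/13)
j=5 picked index 4: u0 ∈ [-5/104, 27/104)
j=6 picked index 4: u0 ∈ [-9/52, 7/52)
j=7 picked index 6: u0 ∈ [1/104, 9/104)
intersection: [1/104, 3/104)

1/104 3/104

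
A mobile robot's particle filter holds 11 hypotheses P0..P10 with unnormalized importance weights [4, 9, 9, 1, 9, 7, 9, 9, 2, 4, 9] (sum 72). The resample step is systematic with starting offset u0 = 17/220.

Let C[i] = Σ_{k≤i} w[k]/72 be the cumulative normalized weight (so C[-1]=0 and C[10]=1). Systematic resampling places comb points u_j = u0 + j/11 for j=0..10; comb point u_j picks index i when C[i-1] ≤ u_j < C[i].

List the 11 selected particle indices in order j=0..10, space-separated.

C = [1/18, 13/72, 11/36, 23/72, 4/9, 13/24, 2/3, 19/24, 59/72, 7/8, 1]
j=0: u_0=17/220 ∈ [1/18, 13/72) → index 1
j=1: u_1=37/220 ∈ [1/18, 13/72) → index 1
j=2: u_2=57/220 ∈ [13/72, 11/36) → index 2
j=3: u_3=7/20 ∈ [23/72, 4/9) → index 4
j=4: u_4=97/220 ∈ [23/72, 4/9) → index 4
j=5: u_5=117/220 ∈ [4/9, 13/24) → index 5
j=6: u_6=137/220 ∈ [13/24, 2/3) → index 6
j=7: u_7=157/220 ∈ [2/3, 19/24) → index 7
j=8: u_8=177/220 ∈ [19/24, 59/72) → index 8
j=9: u_9=197/220 ∈ [7/8, 1) → index 10
j=10: u_10=217/220 ∈ [7/8, 1) → index 10

1 1 2 4 4 5 6 7 8 10 10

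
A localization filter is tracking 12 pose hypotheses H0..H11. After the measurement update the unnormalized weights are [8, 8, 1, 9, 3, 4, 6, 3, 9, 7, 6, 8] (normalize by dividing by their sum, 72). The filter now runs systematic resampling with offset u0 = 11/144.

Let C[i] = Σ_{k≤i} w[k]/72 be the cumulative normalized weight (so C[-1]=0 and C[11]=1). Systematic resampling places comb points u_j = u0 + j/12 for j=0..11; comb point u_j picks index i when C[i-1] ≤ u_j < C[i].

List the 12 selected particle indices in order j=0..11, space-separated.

0 1 3 3 5 6 7 8 9 10 11 11

C = [1/9, 2/9, 17/72, 13/36, 29/72, 11/24, 13/24, 7/12, 17/24, 29/36, 8/9, 1]
j=0: u_0=11/144 ∈ [0, 1/9) → index 0
j=1: u_1=23/144 ∈ [1/9, 2/9) → index 1
j=2: u_2=35/144 ∈ [17/72, 13/36) → index 3
j=3: u_3=47/144 ∈ [17/72, 13/36) → index 3
j=4: u_4=59/144 ∈ [29/72, 11/24) → index 5
j=5: u_5=71/144 ∈ [11/24, 13/24) → index 6
j=6: u_6=83/144 ∈ [13/24, 7/12) → index 7
j=7: u_7=95/144 ∈ [7/12, 17/24) → index 8
j=8: u_8=107/144 ∈ [17/24, 29/36) → index 9
j=9: u_9=119/144 ∈ [29/36, 8/9) → index 10
j=10: u_10=131/144 ∈ [8/9, 1) → index 11
j=11: u_11=143/144 ∈ [8/9, 1) → index 11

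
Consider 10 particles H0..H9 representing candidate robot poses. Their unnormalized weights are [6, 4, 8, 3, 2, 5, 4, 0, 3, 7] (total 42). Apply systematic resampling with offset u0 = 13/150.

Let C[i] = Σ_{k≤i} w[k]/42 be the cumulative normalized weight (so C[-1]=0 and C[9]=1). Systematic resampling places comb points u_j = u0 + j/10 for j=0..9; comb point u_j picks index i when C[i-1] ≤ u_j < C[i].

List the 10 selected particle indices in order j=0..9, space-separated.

C = [1/7, 5/21, 3/7, 1/2, 23/42, 2/3, 16/21, 16/21, 5/6, 1]
j=0: u_0=13/150 ∈ [0, 1/7) → index 0
j=1: u_1=14/75 ∈ [1/7, 5/21) → index 1
j=2: u_2=43/150 ∈ [5/21, 3/7) → index 2
j=3: u_3=29/75 ∈ [5/21, 3/7) → index 2
j=4: u_4=73/150 ∈ [3/7, 1/2) → index 3
j=5: u_5=44/75 ∈ [23/42, 2/3) → index 5
j=6: u_6=103/150 ∈ [2/3, 16/21) → index 6
j=7: u_7=59/75 ∈ [16/21, 5/6) → index 8
j=8: u_8=133/150 ∈ [5/6, 1) → index 9
j=9: u_9=74/75 ∈ [5/6, 1) → index 9

0 1 2 2 3 5 6 8 9 9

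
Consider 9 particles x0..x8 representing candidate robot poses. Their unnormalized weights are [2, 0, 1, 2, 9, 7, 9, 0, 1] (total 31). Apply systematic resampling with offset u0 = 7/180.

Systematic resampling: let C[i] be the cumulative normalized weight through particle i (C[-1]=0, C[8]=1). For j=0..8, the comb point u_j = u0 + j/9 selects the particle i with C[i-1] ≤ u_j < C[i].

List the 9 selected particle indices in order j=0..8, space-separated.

0 3 4 4 5 5 6 6 6

C = [2/31, 2/31, 3/31, 5/31, 14/31, 21/31, 30/31, 30/31, 1]
j=0: u_0=7/180 ∈ [0, 2/31) → index 0
j=1: u_1=3/20 ∈ [3/31, 5/31) → index 3
j=2: u_2=47/180 ∈ [5/31, 14/31) → index 4
j=3: u_3=67/180 ∈ [5/31, 14/31) → index 4
j=4: u_4=29/60 ∈ [14/31, 21/31) → index 5
j=5: u_5=107/180 ∈ [14/31, 21/31) → index 5
j=6: u_6=127/180 ∈ [21/31, 30/31) → index 6
j=7: u_7=49/60 ∈ [21/31, 30/31) → index 6
j=8: u_8=167/180 ∈ [21/31, 30/31) → index 6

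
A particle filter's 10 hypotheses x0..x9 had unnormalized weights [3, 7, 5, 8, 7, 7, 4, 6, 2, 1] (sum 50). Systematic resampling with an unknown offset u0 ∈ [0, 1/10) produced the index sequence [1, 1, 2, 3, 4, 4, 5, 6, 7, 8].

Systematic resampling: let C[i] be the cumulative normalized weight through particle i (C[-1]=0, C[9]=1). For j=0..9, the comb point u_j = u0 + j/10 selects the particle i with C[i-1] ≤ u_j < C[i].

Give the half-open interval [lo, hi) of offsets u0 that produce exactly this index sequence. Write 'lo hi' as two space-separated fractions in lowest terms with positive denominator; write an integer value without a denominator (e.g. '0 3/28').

3/50 2/25

C = [3/50, 1/5, 3/10, 23/50, 3/5, 37/50, 41/50, 47/50, 49/50, 1]
j=0 picked index 1: u0 ∈ [3/50, 1/5)
j=1 picked index 1: u0 ∈ [-1/25, 1/10)
j=2 picked index 2: u0 ∈ [0, 1/10)
j=3 picked index 3: u0 ∈ [0, 4/25)
j=4 picked index 4: u0 ∈ [3/50, 1/5)
j=5 picked index 4: u0 ∈ [-1/25, 1/10)
j=6 picked index 5: u0 ∈ [0, 7/50)
j=7 picked index 6: u0 ∈ [1/25, 3/25)
j=8 picked index 7: u0 ∈ [1/50, 7/50)
j=9 picked index 8: u0 ∈ [1/25, 2/25)
intersection: [3/50, 2/25)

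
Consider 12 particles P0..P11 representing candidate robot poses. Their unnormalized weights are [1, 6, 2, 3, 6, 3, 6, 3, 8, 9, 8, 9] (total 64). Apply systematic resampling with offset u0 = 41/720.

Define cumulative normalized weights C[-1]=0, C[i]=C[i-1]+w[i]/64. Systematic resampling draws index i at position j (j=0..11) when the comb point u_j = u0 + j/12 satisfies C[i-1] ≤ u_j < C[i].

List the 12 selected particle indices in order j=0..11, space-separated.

C = [1/64, 7/64, 9/64, 3/16, 9/32, 21/64, 27/64, 15/32, 19/32, 47/64, 55/64, 1]
j=0: u_0=41/720 ∈ [1/64, 7/64) → index 1
j=1: u_1=101/720 ∈ [7/64, 9/64) → index 2
j=2: u_2=161/720 ∈ [3/16, 9/32) → index 4
j=3: u_3=221/720 ∈ [9/32, 21/64) → index 5
j=4: u_4=281/720 ∈ [21/64, 27/64) → index 6
j=5: u_5=341/720 ∈ [15/32, 19/32) → index 8
j=6: u_6=401/720 ∈ [15/32, 19/32) → index 8
j=7: u_7=461/720 ∈ [19/32, 47/64) → index 9
j=8: u_8=521/720 ∈ [19/32, 47/64) → index 9
j=9: u_9=581/720 ∈ [47/64, 55/64) → index 10
j=10: u_10=641/720 ∈ [55/64, 1) → index 11
j=11: u_11=701/720 ∈ [55/64, 1) → index 11

1 2 4 5 6 8 8 9 9 10 11 11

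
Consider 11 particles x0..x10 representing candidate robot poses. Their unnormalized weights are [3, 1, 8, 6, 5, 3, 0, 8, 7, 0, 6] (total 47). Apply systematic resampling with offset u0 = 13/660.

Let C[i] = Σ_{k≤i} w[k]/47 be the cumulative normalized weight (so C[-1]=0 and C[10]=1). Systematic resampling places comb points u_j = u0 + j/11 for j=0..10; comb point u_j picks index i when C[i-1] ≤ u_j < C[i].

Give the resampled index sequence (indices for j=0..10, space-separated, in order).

0 2 2 3 4 4 7 7 8 8 10

C = [3/47, 4/47, 12/47, 18/47, 23/47, 26/47, 26/47, 34/47, 41/47, 41/47, 1]
j=0: u_0=13/660 ∈ [0, 3/47) → index 0
j=1: u_1=73/660 ∈ [4/47, 12/47) → index 2
j=2: u_2=133/660 ∈ [4/47, 12/47) → index 2
j=3: u_3=193/660 ∈ [12/47, 18/47) → index 3
j=4: u_4=23/60 ∈ [18/47, 23/47) → index 4
j=5: u_5=313/660 ∈ [18/47, 23/47) → index 4
j=6: u_6=373/660 ∈ [26/47, 34/47) → index 7
j=7: u_7=433/660 ∈ [26/47, 34/47) → index 7
j=8: u_8=493/660 ∈ [34/47, 41/47) → index 8
j=9: u_9=553/660 ∈ [34/47, 41/47) → index 8
j=10: u_10=613/660 ∈ [41/47, 1) → index 10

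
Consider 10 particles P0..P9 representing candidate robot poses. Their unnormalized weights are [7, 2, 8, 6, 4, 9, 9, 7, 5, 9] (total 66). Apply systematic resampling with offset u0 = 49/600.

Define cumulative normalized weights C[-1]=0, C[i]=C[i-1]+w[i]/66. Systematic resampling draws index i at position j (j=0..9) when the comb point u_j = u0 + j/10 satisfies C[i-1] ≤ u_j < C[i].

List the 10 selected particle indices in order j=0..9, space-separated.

0 2 3 4 5 6 6 7 9 9

C = [7/66, 3/22, 17/66, 23/66, 9/22, 6/11, 15/22, 26/33, 19/22, 1]
j=0: u_0=49/600 ∈ [0, 7/66) → index 0
j=1: u_1=109/600 ∈ [3/22, 17/66) → index 2
j=2: u_2=169/600 ∈ [17/66, 23/66) → index 3
j=3: u_3=229/600 ∈ [23/66, 9/22) → index 4
j=4: u_4=289/600 ∈ [9/22, 6/11) → index 5
j=5: u_5=349/600 ∈ [6/11, 15/22) → index 6
j=6: u_6=409/600 ∈ [6/11, 15/22) → index 6
j=7: u_7=469/600 ∈ [15/22, 26/33) → index 7
j=8: u_8=529/600 ∈ [19/22, 1) → index 9
j=9: u_9=589/600 ∈ [19/22, 1) → index 9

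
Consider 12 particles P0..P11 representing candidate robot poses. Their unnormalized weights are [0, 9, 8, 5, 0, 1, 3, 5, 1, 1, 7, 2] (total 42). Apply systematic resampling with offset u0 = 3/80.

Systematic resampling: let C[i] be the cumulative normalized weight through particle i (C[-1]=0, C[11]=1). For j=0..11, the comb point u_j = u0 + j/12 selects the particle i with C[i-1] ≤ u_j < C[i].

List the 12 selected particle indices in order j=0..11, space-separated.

C = [0, 3/14, 17/42, 11/21, 11/21, 23/42, 13/21, 31/42, 16/21, 11/14, 20/21, 1]
j=0: u_0=3/80 ∈ [0, 3/14) → index 1
j=1: u_1=29/240 ∈ [0, 3/14) → index 1
j=2: u_2=49/240 ∈ [0, 3/14) → index 1
j=3: u_3=23/80 ∈ [3/14, 17/42) → index 2
j=4: u_4=89/240 ∈ [3/14, 17/42) → index 2
j=5: u_5=109/240 ∈ [17/42, 11/21) → index 3
j=6: u_6=43/80 ∈ [11/21, 23/42) → index 5
j=7: u_7=149/240 ∈ [13/21, 31/42) → index 7
j=8: u_8=169/240 ∈ [13/21, 31/42) → index 7
j=9: u_9=63/80 ∈ [11/14, 20/21) → index 10
j=10: u_10=209/240 ∈ [11/14, 20/21) → index 10
j=11: u_11=229/240 ∈ [20/21, 1) → index 11

1 1 1 2 2 3 5 7 7 10 10 11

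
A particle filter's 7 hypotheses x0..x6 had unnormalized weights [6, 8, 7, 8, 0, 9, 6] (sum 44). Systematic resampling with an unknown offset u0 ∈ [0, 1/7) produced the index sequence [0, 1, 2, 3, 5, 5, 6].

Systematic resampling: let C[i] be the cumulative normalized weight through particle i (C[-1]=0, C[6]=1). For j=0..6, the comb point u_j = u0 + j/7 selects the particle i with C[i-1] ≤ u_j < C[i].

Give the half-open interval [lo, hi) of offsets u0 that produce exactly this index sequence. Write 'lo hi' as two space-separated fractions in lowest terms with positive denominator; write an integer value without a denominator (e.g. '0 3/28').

27/308 3/22

C = [3/22, 7/22, 21/44, 29/44, 29/44, 19/22, 1]
j=0 picked index 0: u0 ∈ [0, 3/22)
j=1 picked index 1: u0 ∈ [-1/154, 27/154)
j=2 picked index 2: u0 ∈ [5/154, 59/308)
j=3 picked index 3: u0 ∈ [15/308, 71/308)
j=4 picked index 5: u0 ∈ [27/308, 45/154)
j=5 picked index 5: u0 ∈ [-17/308, 23/154)
j=6 picked index 6: u0 ∈ [1/154, 1/7)
intersection: [27/308, 3/22)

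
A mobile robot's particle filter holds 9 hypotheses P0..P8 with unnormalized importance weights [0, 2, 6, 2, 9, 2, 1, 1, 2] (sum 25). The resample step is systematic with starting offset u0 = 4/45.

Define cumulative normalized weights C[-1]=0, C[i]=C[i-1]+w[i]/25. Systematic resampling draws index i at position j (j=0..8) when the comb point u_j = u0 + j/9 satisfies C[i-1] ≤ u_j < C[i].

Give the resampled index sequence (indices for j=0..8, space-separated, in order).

2 2 2 4 4 4 4 6 8

C = [0, 2/25, 8/25, 2/5, 19/25, 21/25, 22/25, 23/25, 1]
j=0: u_0=4/45 ∈ [2/25, 8/25) → index 2
j=1: u_1=1/5 ∈ [2/25, 8/25) → index 2
j=2: u_2=14/45 ∈ [2/25, 8/25) → index 2
j=3: u_3=19/45 ∈ [2/5, 19/25) → index 4
j=4: u_4=8/15 ∈ [2/5, 19/25) → index 4
j=5: u_5=29/45 ∈ [2/5, 19/25) → index 4
j=6: u_6=34/45 ∈ [2/5, 19/25) → index 4
j=7: u_7=13/15 ∈ [21/25, 22/25) → index 6
j=8: u_8=44/45 ∈ [23/25, 1) → index 8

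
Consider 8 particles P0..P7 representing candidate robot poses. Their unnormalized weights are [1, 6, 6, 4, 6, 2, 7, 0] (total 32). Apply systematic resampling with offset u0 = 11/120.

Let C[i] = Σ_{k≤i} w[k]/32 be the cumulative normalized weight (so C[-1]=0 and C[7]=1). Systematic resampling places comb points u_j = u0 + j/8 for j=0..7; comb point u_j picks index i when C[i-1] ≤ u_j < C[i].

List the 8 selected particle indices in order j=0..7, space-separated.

1 1 2 3 4 4 6 6

C = [1/32, 7/32, 13/32, 17/32, 23/32, 25/32, 1, 1]
j=0: u_0=11/120 ∈ [1/32, 7/32) → index 1
j=1: u_1=13/60 ∈ [1/32, 7/32) → index 1
j=2: u_2=41/120 ∈ [7/32, 13/32) → index 2
j=3: u_3=7/15 ∈ [13/32, 17/32) → index 3
j=4: u_4=71/120 ∈ [17/32, 23/32) → index 4
j=5: u_5=43/60 ∈ [17/32, 23/32) → index 4
j=6: u_6=101/120 ∈ [25/32, 1) → index 6
j=7: u_7=29/30 ∈ [25/32, 1) → index 6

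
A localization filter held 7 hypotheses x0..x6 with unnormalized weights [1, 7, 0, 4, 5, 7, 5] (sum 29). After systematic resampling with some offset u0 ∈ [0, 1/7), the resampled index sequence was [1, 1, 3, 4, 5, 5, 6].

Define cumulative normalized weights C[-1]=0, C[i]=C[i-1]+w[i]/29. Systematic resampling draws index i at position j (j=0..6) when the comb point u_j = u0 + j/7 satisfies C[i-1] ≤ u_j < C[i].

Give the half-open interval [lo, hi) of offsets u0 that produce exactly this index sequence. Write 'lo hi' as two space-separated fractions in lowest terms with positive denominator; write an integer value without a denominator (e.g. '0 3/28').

C = [1/29, 8/29, 8/29, 12/29, 17/29, 24/29, 1]
j=0 picked index 1: u0 ∈ [1/29, 8/29)
j=1 picked index 1: u0 ∈ [-22/203, 27/203)
j=2 picked index 3: u0 ∈ [-2/203, 26/203)
j=3 picked index 4: u0 ∈ [-3/203, 32/203)
j=4 picked index 5: u0 ∈ [3/203, 52/203)
j=5 picked index 5: u0 ∈ [-26/203, 23/203)
j=6 picked index 6: u0 ∈ [-6/203, 1/7)
intersection: [1/29, 23/203)

1/29 23/203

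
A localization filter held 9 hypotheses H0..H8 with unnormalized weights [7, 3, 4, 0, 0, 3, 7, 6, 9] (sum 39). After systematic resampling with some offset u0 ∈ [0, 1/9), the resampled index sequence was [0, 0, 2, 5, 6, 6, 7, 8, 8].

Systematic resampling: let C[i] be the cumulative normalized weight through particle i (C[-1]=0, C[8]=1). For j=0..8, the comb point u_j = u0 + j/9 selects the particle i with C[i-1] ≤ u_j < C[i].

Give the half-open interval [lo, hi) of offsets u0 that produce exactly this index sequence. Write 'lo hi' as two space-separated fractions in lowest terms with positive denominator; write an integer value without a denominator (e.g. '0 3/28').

C = [7/39, 10/39, 14/39, 14/39, 14/39, 17/39, 8/13, 10/13, 1]
j=0 picked index 0: u0 ∈ [0, 7/39)
j=1 picked index 0: u0 ∈ [-1/9, 8/117)
j=2 picked index 2: u0 ∈ [4/117, 16/117)
j=3 picked index 5: u0 ∈ [1/39, 4/39)
j=4 picked index 6: u0 ∈ [-1/117, 20/117)
j=5 picked index 6: u0 ∈ [-14/117, 7/117)
j=6 picked index 7: u0 ∈ [-2/39, 4/39)
j=7 picked index 8: u0 ∈ [-1/117, 2/9)
j=8 picked index 8: u0 ∈ [-14/117, 1/9)
intersection: [4/117, 7/117)

4/117 7/117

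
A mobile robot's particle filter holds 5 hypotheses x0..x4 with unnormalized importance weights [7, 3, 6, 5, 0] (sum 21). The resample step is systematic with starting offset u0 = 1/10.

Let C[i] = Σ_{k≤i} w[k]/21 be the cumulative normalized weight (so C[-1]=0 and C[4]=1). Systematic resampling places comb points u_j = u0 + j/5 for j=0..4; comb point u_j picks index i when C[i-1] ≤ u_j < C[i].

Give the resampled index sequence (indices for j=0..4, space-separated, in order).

C = [1/3, 10/21, 16/21, 1, 1]
j=0: u_0=1/10 ∈ [0, 1/3) → index 0
j=1: u_1=3/10 ∈ [0, 1/3) → index 0
j=2: u_2=1/2 ∈ [10/21, 16/21) → index 2
j=3: u_3=7/10 ∈ [10/21, 16/21) → index 2
j=4: u_4=9/10 ∈ [16/21, 1) → index 3

0 0 2 2 3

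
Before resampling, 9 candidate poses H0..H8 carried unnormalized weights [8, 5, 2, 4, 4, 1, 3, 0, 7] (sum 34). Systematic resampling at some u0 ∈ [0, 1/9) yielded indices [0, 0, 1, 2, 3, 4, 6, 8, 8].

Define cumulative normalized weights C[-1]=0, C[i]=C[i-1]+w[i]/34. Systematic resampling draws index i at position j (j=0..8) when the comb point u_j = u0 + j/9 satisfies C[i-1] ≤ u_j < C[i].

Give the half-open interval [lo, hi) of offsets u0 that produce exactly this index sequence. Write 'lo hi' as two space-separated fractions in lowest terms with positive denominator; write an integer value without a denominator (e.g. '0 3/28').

5/102 11/102

C = [4/17, 13/34, 15/34, 19/34, 23/34, 12/17, 27/34, 27/34, 1]
j=0 picked index 0: u0 ∈ [0, 4/17)
j=1 picked index 0: u0 ∈ [-1/9, 19/153)
j=2 picked index 1: u0 ∈ [2/153, 49/306)
j=3 picked index 2: u0 ∈ [5/102, 11/102)
j=4 picked index 3: u0 ∈ [-1/306, 35/306)
j=5 picked index 4: u0 ∈ [1/306, 37/306)
j=6 picked index 6: u0 ∈ [2/51, 13/102)
j=7 picked index 8: u0 ∈ [5/306, 2/9)
j=8 picked index 8: u0 ∈ [-29/306, 1/9)
intersection: [5/102, 11/102)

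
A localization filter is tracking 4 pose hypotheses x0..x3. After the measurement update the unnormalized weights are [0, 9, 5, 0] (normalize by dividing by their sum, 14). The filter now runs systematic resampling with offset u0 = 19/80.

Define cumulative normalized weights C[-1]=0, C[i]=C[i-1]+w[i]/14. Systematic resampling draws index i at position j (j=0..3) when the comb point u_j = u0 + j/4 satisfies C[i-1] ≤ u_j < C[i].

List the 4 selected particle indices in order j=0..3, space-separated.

1 1 2 2

C = [0, 9/14, 1, 1]
j=0: u_0=19/80 ∈ [0, 9/14) → index 1
j=1: u_1=39/80 ∈ [0, 9/14) → index 1
j=2: u_2=59/80 ∈ [9/14, 1) → index 2
j=3: u_3=79/80 ∈ [9/14, 1) → index 2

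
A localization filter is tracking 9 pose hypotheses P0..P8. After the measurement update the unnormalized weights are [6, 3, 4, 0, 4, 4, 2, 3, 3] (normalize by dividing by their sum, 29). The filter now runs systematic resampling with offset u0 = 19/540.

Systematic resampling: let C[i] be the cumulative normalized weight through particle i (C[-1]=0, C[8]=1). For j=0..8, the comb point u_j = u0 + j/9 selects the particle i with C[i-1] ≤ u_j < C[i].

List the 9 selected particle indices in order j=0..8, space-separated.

0 0 1 2 4 5 5 7 8

C = [6/29, 9/29, 13/29, 13/29, 17/29, 21/29, 23/29, 26/29, 1]
j=0: u_0=19/540 ∈ [0, 6/29) → index 0
j=1: u_1=79/540 ∈ [0, 6/29) → index 0
j=2: u_2=139/540 ∈ [6/29, 9/29) → index 1
j=3: u_3=199/540 ∈ [9/29, 13/29) → index 2
j=4: u_4=259/540 ∈ [13/29, 17/29) → index 4
j=5: u_5=319/540 ∈ [17/29, 21/29) → index 5
j=6: u_6=379/540 ∈ [17/29, 21/29) → index 5
j=7: u_7=439/540 ∈ [23/29, 26/29) → index 7
j=8: u_8=499/540 ∈ [26/29, 1) → index 8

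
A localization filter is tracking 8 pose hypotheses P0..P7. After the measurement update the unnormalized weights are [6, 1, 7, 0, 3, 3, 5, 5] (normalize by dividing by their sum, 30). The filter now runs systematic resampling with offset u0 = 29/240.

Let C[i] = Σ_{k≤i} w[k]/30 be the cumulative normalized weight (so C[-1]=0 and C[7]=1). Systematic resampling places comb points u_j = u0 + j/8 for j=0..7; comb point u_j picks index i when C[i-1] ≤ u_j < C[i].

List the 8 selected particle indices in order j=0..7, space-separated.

C = [1/5, 7/30, 7/15, 7/15, 17/30, 2/3, 5/6, 1]
j=0: u_0=29/240 ∈ [0, 1/5) → index 0
j=1: u_1=59/240 ∈ [7/30, 7/15) → index 2
j=2: u_2=89/240 ∈ [7/30, 7/15) → index 2
j=3: u_3=119/240 ∈ [7/15, 17/30) → index 4
j=4: u_4=149/240 ∈ [17/30, 2/3) → index 5
j=5: u_5=179/240 ∈ [2/3, 5/6) → index 6
j=6: u_6=209/240 ∈ [5/6, 1) → index 7
j=7: u_7=239/240 ∈ [5/6, 1) → index 7

0 2 2 4 5 6 7 7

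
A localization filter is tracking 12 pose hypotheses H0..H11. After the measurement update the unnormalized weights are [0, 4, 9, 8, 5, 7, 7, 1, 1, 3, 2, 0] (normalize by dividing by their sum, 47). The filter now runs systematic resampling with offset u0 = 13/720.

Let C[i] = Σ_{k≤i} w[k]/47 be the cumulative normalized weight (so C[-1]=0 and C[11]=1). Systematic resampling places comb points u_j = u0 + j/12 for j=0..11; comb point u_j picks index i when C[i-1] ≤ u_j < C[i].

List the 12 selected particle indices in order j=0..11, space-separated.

1 2 2 2 3 3 4 5 5 6 7 9

C = [0, 4/47, 13/47, 21/47, 26/47, 33/47, 40/47, 41/47, 42/47, 45/47, 1, 1]
j=0: u_0=13/720 ∈ [0, 4/47) → index 1
j=1: u_1=73/720 ∈ [4/47, 13/47) → index 2
j=2: u_2=133/720 ∈ [4/47, 13/47) → index 2
j=3: u_3=193/720 ∈ [4/47, 13/47) → index 2
j=4: u_4=253/720 ∈ [13/47, 21/47) → index 3
j=5: u_5=313/720 ∈ [13/47, 21/47) → index 3
j=6: u_6=373/720 ∈ [21/47, 26/47) → index 4
j=7: u_7=433/720 ∈ [26/47, 33/47) → index 5
j=8: u_8=493/720 ∈ [26/47, 33/47) → index 5
j=9: u_9=553/720 ∈ [33/47, 40/47) → index 6
j=10: u_10=613/720 ∈ [40/47, 41/47) → index 7
j=11: u_11=673/720 ∈ [42/47, 45/47) → index 9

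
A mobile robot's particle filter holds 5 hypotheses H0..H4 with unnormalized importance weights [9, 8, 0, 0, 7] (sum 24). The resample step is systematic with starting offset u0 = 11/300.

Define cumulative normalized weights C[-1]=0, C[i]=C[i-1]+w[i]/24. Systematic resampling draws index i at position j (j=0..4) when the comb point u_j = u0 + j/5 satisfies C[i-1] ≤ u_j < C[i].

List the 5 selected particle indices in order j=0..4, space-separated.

0 0 1 1 4

C = [3/8, 17/24, 17/24, 17/24, 1]
j=0: u_0=11/300 ∈ [0, 3/8) → index 0
j=1: u_1=71/300 ∈ [0, 3/8) → index 0
j=2: u_2=131/300 ∈ [3/8, 17/24) → index 1
j=3: u_3=191/300 ∈ [3/8, 17/24) → index 1
j=4: u_4=251/300 ∈ [17/24, 1) → index 4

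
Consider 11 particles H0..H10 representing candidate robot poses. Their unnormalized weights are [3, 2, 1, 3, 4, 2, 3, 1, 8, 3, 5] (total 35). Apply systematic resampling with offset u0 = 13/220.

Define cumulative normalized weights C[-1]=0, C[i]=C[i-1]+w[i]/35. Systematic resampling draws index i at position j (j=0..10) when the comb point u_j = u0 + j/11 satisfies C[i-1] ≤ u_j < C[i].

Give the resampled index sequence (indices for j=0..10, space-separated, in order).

C = [3/35, 1/7, 6/35, 9/35, 13/35, 3/7, 18/35, 19/35, 27/35, 6/7, 1]
j=0: u_0=13/220 ∈ [0, 3/35) → index 0
j=1: u_1=3/20 ∈ [1/7, 6/35) → index 2
j=2: u_2=53/220 ∈ [6/35, 9/35) → index 3
j=3: u_3=73/220 ∈ [9/35, 13/35) → index 4
j=4: u_4=93/220 ∈ [13/35, 3/7) → index 5
j=5: u_5=113/220 ∈ [3/7, 18/35) → index 6
j=6: u_6=133/220 ∈ [19/35, 27/35) → index 8
j=7: u_7=153/220 ∈ [19/35, 27/35) → index 8
j=8: u_8=173/220 ∈ [27/35, 6/7) → index 9
j=9: u_9=193/220 ∈ [6/7, 1) → index 10
j=10: u_10=213/220 ∈ [6/7, 1) → index 10

0 2 3 4 5 6 8 8 9 10 10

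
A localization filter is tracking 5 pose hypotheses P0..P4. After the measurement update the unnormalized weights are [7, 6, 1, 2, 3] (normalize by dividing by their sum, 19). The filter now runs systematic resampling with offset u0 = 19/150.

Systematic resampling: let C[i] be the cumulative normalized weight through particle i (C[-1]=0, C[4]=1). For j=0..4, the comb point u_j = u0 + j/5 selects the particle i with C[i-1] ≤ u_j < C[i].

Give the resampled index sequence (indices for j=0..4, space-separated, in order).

C = [7/19, 13/19, 14/19, 16/19, 1]
j=0: u_0=19/150 ∈ [0, 7/19) → index 0
j=1: u_1=49/150 ∈ [0, 7/19) → index 0
j=2: u_2=79/150 ∈ [7/19, 13/19) → index 1
j=3: u_3=109/150 ∈ [13/19, 14/19) → index 2
j=4: u_4=139/150 ∈ [16/19, 1) → index 4

0 0 1 2 4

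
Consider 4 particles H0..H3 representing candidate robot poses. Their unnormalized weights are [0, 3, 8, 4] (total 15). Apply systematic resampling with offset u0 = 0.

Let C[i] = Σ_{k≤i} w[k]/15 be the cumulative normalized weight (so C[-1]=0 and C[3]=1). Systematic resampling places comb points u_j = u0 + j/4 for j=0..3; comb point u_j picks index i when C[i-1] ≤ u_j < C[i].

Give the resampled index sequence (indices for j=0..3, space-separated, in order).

C = [0, 1/5, 11/15, 1]
j=0: u_0=0 ∈ [0, 1/5) → index 1
j=1: u_1=1/4 ∈ [1/5, 11/15) → index 2
j=2: u_2=1/2 ∈ [1/5, 11/15) → index 2
j=3: u_3=3/4 ∈ [11/15, 1) → index 3

1 2 2 3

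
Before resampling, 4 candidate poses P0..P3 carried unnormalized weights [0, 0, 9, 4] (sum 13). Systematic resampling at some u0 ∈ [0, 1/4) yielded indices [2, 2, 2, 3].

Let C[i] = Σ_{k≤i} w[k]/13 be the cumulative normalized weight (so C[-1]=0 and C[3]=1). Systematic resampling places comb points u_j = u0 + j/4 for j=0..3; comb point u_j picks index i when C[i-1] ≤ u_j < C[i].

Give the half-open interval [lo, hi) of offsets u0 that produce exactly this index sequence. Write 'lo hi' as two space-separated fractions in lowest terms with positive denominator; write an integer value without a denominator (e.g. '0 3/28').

C = [0, 0, 9/13, 1]
j=0 picked index 2: u0 ∈ [0, 9/13)
j=1 picked index 2: u0 ∈ [-1/4, 23/52)
j=2 picked index 2: u0 ∈ [-1/2, 5/26)
j=3 picked index 3: u0 ∈ [-3/52, 1/4)
intersection: [0, 5/26)

0 5/26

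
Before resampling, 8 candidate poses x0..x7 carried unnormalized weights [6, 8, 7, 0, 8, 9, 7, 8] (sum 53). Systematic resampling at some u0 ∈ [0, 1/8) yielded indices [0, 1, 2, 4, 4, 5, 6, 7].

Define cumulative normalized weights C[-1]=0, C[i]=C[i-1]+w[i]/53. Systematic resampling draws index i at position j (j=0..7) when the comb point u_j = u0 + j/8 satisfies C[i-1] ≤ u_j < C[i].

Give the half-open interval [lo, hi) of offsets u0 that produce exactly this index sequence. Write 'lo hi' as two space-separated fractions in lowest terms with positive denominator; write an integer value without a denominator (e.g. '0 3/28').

9/424 5/106

C = [6/53, 14/53, 21/53, 21/53, 29/53, 38/53, 45/53, 1]
j=0 picked index 0: u0 ∈ [0, 6/53)
j=1 picked index 1: u0 ∈ [-5/424, 59/424)
j=2 picked index 2: u0 ∈ [3/212, 31/212)
j=3 picked index 4: u0 ∈ [9/424, 73/424)
j=4 picked index 4: u0 ∈ [-11/106, 5/106)
j=5 picked index 5: u0 ∈ [-33/424, 39/424)
j=6 picked index 6: u0 ∈ [-7/212, 21/212)
j=7 picked index 7: u0 ∈ [-11/424, 1/8)
intersection: [9/424, 5/106)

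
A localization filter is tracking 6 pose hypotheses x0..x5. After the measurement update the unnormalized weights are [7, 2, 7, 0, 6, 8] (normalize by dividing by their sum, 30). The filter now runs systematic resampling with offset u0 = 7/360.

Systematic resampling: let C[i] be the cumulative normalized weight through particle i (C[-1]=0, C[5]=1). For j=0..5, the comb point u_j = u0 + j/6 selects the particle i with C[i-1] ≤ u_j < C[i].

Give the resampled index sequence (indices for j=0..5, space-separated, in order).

0 0 2 2 4 5

C = [7/30, 3/10, 8/15, 8/15, 11/15, 1]
j=0: u_0=7/360 ∈ [0, 7/30) → index 0
j=1: u_1=67/360 ∈ [0, 7/30) → index 0
j=2: u_2=127/360 ∈ [3/10, 8/15) → index 2
j=3: u_3=187/360 ∈ [3/10, 8/15) → index 2
j=4: u_4=247/360 ∈ [8/15, 11/15) → index 4
j=5: u_5=307/360 ∈ [11/15, 1) → index 5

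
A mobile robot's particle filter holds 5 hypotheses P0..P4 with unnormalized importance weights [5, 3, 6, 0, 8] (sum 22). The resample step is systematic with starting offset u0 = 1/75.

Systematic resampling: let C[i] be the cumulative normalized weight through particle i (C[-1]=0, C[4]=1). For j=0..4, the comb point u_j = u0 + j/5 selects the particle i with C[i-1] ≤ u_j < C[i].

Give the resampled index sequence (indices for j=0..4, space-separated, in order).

C = [5/22, 4/11, 7/11, 7/11, 1]
j=0: u_0=1/75 ∈ [0, 5/22) → index 0
j=1: u_1=16/75 ∈ [0, 5/22) → index 0
j=2: u_2=31/75 ∈ [4/11, 7/11) → index 2
j=3: u_3=46/75 ∈ [4/11, 7/11) → index 2
j=4: u_4=61/75 ∈ [7/11, 1) → index 4

0 0 2 2 4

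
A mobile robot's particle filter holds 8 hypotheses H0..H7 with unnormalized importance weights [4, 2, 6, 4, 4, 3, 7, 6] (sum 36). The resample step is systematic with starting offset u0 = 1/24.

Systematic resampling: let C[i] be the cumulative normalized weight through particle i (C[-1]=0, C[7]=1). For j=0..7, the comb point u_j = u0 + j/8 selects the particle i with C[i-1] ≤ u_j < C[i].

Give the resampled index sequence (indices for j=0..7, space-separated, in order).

0 2 2 3 4 6 6 7

C = [1/9, 1/6, 1/3, 4/9, 5/9, 23/36, 5/6, 1]
j=0: u_0=1/24 ∈ [0, 1/9) → index 0
j=1: u_1=1/6 ∈ [1/6, 1/3) → index 2
j=2: u_2=7/24 ∈ [1/6, 1/3) → index 2
j=3: u_3=5/12 ∈ [1/3, 4/9) → index 3
j=4: u_4=13/24 ∈ [4/9, 5/9) → index 4
j=5: u_5=2/3 ∈ [23/36, 5/6) → index 6
j=6: u_6=19/24 ∈ [23/36, 5/6) → index 6
j=7: u_7=11/12 ∈ [5/6, 1) → index 7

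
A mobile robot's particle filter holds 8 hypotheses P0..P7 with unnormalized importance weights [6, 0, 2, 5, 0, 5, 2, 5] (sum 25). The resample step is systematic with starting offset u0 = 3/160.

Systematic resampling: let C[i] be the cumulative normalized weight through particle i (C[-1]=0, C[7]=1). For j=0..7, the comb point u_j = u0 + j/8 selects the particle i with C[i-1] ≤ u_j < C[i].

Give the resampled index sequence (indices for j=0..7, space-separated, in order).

0 0 2 3 3 5 6 7

C = [6/25, 6/25, 8/25, 13/25, 13/25, 18/25, 4/5, 1]
j=0: u_0=3/160 ∈ [0, 6/25) → index 0
j=1: u_1=23/160 ∈ [0, 6/25) → index 0
j=2: u_2=43/160 ∈ [6/25, 8/25) → index 2
j=3: u_3=63/160 ∈ [8/25, 13/25) → index 3
j=4: u_4=83/160 ∈ [8/25, 13/25) → index 3
j=5: u_5=103/160 ∈ [13/25, 18/25) → index 5
j=6: u_6=123/160 ∈ [18/25, 4/5) → index 6
j=7: u_7=143/160 ∈ [4/5, 1) → index 7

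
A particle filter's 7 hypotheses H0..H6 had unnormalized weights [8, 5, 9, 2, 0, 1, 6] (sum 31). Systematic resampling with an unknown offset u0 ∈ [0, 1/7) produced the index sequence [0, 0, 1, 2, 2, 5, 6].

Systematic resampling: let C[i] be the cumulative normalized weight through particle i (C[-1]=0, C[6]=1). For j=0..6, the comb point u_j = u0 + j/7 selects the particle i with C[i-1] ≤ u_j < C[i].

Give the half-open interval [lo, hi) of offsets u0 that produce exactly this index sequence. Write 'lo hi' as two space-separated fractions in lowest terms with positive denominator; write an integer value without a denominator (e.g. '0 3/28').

13/217 20/217

C = [8/31, 13/31, 22/31, 24/31, 24/31, 25/31, 1]
j=0 picked index 0: u0 ∈ [0, 8/31)
j=1 picked index 0: u0 ∈ [-1/7, 25/217)
j=2 picked index 1: u0 ∈ [-6/217, 29/217)
j=3 picked index 2: u0 ∈ [-2/217, 61/217)
j=4 picked index 2: u0 ∈ [-33/217, 30/217)
j=5 picked index 5: u0 ∈ [13/217, 20/217)
j=6 picked index 6: u0 ∈ [-11/217, 1/7)
intersection: [13/217, 20/217)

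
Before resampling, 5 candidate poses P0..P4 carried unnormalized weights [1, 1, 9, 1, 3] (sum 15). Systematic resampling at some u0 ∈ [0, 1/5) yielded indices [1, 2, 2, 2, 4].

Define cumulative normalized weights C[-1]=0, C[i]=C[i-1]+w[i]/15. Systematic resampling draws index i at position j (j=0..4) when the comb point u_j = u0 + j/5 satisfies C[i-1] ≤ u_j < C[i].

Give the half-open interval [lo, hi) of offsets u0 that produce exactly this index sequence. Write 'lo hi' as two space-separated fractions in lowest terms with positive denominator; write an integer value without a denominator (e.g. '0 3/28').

C = [1/15, 2/15, 11/15, 4/5, 1]
j=0 picked index 1: u0 ∈ [1/15, 2/15)
j=1 picked index 2: u0 ∈ [-1/15, 8/15)
j=2 picked index 2: u0 ∈ [-4/15, 1/3)
j=3 picked index 2: u0 ∈ [-7/15, 2/15)
j=4 picked index 4: u0 ∈ [0, 1/5)
intersection: [1/15, 2/15)

1/15 2/15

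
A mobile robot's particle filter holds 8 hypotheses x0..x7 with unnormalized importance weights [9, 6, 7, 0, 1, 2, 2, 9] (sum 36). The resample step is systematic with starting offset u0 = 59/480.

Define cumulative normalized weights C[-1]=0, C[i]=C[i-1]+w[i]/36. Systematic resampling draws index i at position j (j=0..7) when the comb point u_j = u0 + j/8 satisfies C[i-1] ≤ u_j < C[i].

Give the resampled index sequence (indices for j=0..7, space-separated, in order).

C = [1/4, 5/12, 11/18, 11/18, 23/36, 25/36, 3/4, 1]
j=0: u_0=59/480 ∈ [0, 1/4) → index 0
j=1: u_1=119/480 ∈ [0, 1/4) → index 0
j=2: u_2=179/480 ∈ [1/4, 5/12) → index 1
j=3: u_3=239/480 ∈ [5/12, 11/18) → index 2
j=4: u_4=299/480 ∈ [11/18, 23/36) → index 4
j=5: u_5=359/480 ∈ [25/36, 3/4) → index 6
j=6: u_6=419/480 ∈ [3/4, 1) → index 7
j=7: u_7=479/480 ∈ [3/4, 1) → index 7

0 0 1 2 4 6 7 7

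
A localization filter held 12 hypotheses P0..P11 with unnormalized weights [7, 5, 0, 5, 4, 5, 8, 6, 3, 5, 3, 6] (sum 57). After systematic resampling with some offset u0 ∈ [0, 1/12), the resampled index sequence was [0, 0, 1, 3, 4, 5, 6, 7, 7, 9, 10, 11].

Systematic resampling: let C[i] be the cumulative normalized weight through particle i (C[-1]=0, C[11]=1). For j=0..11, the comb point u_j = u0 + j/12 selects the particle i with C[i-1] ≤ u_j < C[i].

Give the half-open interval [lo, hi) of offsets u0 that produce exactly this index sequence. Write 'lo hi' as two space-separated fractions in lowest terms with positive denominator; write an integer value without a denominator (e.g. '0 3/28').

C = [7/57, 4/19, 4/19, 17/57, 7/19, 26/57, 34/57, 40/57, 43/57, 16/19, 17/19, 1]
j=0 picked index 0: u0 ∈ [0, 7/57)
j=1 picked index 0: u0 ∈ [-1/12, 3/76)
j=2 picked index 1: u0 ∈ [-5/114, 5/114)
j=3 picked index 3: u0 ∈ [-3/76, 11/228)
j=4 picked index 4: u0 ∈ [-2/57, 2/57)
j=5 picked index 5: u0 ∈ [-11/228, 3/76)
j=6 picked index 6: u0 ∈ [-5/114, 11/114)
j=7 picked index 7: u0 ∈ [1/76, 9/76)
j=8 picked index 7: u0 ∈ [-4/57, 2/57)
j=9 picked index 9: u0 ∈ [1/228, 7/76)
j=10 picked index 10: u0 ∈ [1/114, 7/114)
j=11 picked index 11: u0 ∈ [-5/228, 1/12)
intersection: [1/76, 2/57)

1/76 2/57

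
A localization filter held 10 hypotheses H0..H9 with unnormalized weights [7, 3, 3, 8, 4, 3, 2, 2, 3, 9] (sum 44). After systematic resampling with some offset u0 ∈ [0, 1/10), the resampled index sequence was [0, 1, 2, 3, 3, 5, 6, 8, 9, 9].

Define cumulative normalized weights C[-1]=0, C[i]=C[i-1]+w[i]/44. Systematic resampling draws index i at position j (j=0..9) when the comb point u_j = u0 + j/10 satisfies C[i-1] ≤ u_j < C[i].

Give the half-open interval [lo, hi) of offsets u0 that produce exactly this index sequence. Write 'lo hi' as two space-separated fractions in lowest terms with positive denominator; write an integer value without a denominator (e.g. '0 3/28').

C = [7/44, 5/22, 13/44, 21/44, 25/44, 7/11, 15/22, 8/11, 35/44, 1]
j=0 picked index 0: u0 ∈ [0, 7/44)
j=1 picked index 1: u0 ∈ [13/220, 7/55)
j=2 picked index 2: u0 ∈ [3/110, 21/220)
j=3 picked index 3: u0 ∈ [-1/220, 39/220)
j=4 picked index 3: u0 ∈ [-23/220, 17/220)
j=5 picked index 5: u0 ∈ [3/44, 3/22)
j=6 picked index 6: u0 ∈ [2/55, 9/110)
j=7 picked index 8: u0 ∈ [3/110, 21/220)
j=8 picked index 9: u0 ∈ [-1/220, 1/5)
j=9 picked index 9: u0 ∈ [-23/220, 1/10)
intersection: [3/44, 17/220)

3/44 17/220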